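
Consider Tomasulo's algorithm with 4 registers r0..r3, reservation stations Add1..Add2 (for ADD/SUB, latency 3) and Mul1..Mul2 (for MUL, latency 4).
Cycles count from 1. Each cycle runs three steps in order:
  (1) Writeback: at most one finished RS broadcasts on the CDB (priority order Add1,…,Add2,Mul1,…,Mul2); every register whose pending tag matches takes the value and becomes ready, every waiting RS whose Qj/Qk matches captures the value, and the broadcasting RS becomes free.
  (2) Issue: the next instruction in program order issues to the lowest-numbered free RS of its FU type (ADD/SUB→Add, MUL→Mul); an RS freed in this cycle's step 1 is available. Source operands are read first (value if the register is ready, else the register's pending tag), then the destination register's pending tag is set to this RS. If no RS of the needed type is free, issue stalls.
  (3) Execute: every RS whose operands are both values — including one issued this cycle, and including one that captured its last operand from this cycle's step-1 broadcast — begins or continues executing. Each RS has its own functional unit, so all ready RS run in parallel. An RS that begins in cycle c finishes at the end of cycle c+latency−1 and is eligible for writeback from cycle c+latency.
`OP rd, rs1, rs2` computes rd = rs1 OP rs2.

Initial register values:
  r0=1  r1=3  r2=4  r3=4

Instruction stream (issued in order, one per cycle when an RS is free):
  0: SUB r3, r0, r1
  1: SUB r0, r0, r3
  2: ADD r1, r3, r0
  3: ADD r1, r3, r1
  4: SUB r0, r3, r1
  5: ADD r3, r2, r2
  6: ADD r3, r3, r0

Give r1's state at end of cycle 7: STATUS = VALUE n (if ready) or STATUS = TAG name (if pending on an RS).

STATUS = TAG Add2

  c1: issue SUB r3<-Add1  regs: r0:1,r1:3,r2:4,r3:Add1
  c2: issue SUB r0<-Add2  regs: r0:Add2,r1:3,r2:4,r3:Add1
  c3: stall  regs: r0:Add2,r1:3,r2:4,r3:Add1
  c4: CDB Add1=-2; issue ADD r1<-Add1  regs: r0:Add2,r1:Add1,r2:4,r3:-2
  c5: stall  regs: r0:Add2,r1:Add1,r2:4,r3:-2
  c6: stall  regs: r0:Add2,r1:Add1,r2:4,r3:-2
  c7: CDB Add2=3; issue ADD r1<-Add2  regs: r0:3,r1:Add2,r2:4,r3:-2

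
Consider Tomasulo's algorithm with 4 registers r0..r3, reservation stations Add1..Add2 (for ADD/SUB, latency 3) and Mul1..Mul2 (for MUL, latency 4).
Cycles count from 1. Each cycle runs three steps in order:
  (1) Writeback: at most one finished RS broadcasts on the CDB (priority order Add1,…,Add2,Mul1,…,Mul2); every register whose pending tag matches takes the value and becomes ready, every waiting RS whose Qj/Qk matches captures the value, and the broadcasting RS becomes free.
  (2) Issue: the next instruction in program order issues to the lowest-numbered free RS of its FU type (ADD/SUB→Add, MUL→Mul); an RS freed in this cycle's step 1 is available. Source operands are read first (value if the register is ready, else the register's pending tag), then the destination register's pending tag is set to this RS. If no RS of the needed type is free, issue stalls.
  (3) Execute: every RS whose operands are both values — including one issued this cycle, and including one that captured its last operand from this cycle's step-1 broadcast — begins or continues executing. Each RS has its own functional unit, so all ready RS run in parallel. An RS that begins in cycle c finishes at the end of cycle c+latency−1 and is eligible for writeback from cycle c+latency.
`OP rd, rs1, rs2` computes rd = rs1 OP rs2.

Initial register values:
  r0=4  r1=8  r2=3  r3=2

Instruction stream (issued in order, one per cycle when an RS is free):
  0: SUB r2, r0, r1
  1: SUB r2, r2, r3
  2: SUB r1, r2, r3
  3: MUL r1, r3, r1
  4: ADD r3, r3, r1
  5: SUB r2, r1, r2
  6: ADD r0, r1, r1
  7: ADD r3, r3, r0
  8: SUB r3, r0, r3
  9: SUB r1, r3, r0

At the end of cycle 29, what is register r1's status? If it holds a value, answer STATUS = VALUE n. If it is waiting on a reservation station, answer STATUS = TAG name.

STATUS = VALUE 46

  c1: issue SUB r2<-Add1  regs: r0:4,r1:8,r2:Add1,r3:2
  c2: issue SUB r2<-Add2  regs: r0:4,r1:8,r2:Add2,r3:2
  c3: stall  regs: r0:4,r1:8,r2:Add2,r3:2
  c4: CDB Add1=-4; issue SUB r1<-Add1  regs: r0:4,r1:Add1,r2:Add2,r3:2
  c5: issue MUL r1<-Mul1  regs: r0:4,r1:Mul1,r2:Add2,r3:2
  c6: stall  regs: r0:4,r1:Mul1,r2:Add2,r3:2
  c7: CDB Add2=-6; issue ADD r3<-Add2  regs: r0:4,r1:Mul1,r2:-6,r3:Add2
  c8: stall  regs: r0:4,r1:Mul1,r2:-6,r3:Add2
  c9: stall  regs: r0:4,r1:Mul1,r2:-6,r3:Add2
  c10: CDB Add1=-8; issue SUB r2<-Add1  regs: r0:4,r1:Mul1,r2:Add1,r3:Add2
  c11: stall  regs: r0:4,r1:Mul1,r2:Add1,r3:Add2
  c12: stall  regs: r0:4,r1:Mul1,r2:Add1,r3:Add2
  c13: stall  regs: r0:4,r1:Mul1,r2:Add1,r3:Add2
  c14: CDB Mul1=-16; stall  regs: r0:4,r1:-16,r2:Add1,r3:Add2
  c15: stall  regs: r0:4,r1:-16,r2:Add1,r3:Add2
  c16: stall  regs: r0:4,r1:-16,r2:Add1,r3:Add2
  c17: CDB Add1=-10; issue ADD r0<-Add1  regs: r0:Add1,r1:-16,r2:-10,r3:Add2
  c18: CDB Add2=-14; issue ADD r3<-Add2  regs: r0:Add1,r1:-16,r2:-10,r3:Add2
  c19: stall  regs: r0:Add1,r1:-16,r2:-10,r3:Add2
  c20: CDB Add1=-32; issue SUB r3<-Add1  regs: r0:-32,r1:-16,r2:-10,r3:Add1
  c21: stall  regs: r0:-32,r1:-16,r2:-10,r3:Add1
  c22: stall  regs: r0:-32,r1:-16,r2:-10,r3:Add1
  c23: CDB Add2=-46; issue SUB r1<-Add2  regs: r0:-32,r1:Add2,r2:-10,r3:Add1
  c24: -  regs: r0:-32,r1:Add2,r2:-10,r3:Add1
  c25: -  regs: r0:-32,r1:Add2,r2:-10,r3:Add1
  c26: CDB Add1=14  regs: r0:-32,r1:Add2,r2:-10,r3:14
  c27: -  regs: r0:-32,r1:Add2,r2:-10,r3:14
  c28: -  regs: r0:-32,r1:Add2,r2:-10,r3:14
  c29: CDB Add2=46  regs: r0:-32,r1:46,r2:-10,r3:14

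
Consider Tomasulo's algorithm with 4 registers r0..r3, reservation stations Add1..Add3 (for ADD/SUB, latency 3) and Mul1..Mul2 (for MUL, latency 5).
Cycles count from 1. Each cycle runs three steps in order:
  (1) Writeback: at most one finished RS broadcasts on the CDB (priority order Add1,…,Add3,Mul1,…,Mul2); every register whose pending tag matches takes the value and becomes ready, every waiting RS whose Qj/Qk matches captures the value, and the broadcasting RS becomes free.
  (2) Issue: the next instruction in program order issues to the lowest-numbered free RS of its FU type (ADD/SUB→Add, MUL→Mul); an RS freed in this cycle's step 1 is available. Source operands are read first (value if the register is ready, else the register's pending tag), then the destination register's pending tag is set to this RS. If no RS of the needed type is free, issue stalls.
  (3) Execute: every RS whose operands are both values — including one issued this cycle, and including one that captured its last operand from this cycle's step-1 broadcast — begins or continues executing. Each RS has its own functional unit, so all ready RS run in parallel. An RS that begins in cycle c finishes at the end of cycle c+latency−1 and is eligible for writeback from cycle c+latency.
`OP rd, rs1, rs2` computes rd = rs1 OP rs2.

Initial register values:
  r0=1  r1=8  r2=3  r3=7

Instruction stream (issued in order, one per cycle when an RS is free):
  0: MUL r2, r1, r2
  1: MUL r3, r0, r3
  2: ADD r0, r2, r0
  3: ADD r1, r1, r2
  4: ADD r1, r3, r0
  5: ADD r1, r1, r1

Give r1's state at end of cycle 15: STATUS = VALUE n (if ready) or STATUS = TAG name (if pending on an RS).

c1: issue MUL r2<-Mul1 | r0:1,r1:8,r2:Mul1,r3:7
c2: issue MUL r3<-Mul2 | r0:1,r1:8,r2:Mul1,r3:Mul2
c3: issue ADD r0<-Add1 | r0:Add1,r1:8,r2:Mul1,r3:Mul2
c4: issue ADD r1<-Add2 | r0:Add1,r1:Add2,r2:Mul1,r3:Mul2
c5: issue ADD r1<-Add3 | r0:Add1,r1:Add3,r2:Mul1,r3:Mul2
c6: CDB Mul1=24; stall | r0:Add1,r1:Add3,r2:24,r3:Mul2
c7: CDB Mul2=7; stall | r0:Add1,r1:Add3,r2:24,r3:7
c8: stall | r0:Add1,r1:Add3,r2:24,r3:7
c9: CDB Add1=25; issue ADD r1<-Add1 | r0:25,r1:Add1,r2:24,r3:7
c10: CDB Add2=32 | r0:25,r1:Add1,r2:24,r3:7
c11: - | r0:25,r1:Add1,r2:24,r3:7
c12: CDB Add3=32 | r0:25,r1:Add1,r2:24,r3:7
c13: - | r0:25,r1:Add1,r2:24,r3:7
c14: - | r0:25,r1:Add1,r2:24,r3:7
c15: CDB Add1=64 | r0:25,r1:64,r2:24,r3:7

STATUS = VALUE 64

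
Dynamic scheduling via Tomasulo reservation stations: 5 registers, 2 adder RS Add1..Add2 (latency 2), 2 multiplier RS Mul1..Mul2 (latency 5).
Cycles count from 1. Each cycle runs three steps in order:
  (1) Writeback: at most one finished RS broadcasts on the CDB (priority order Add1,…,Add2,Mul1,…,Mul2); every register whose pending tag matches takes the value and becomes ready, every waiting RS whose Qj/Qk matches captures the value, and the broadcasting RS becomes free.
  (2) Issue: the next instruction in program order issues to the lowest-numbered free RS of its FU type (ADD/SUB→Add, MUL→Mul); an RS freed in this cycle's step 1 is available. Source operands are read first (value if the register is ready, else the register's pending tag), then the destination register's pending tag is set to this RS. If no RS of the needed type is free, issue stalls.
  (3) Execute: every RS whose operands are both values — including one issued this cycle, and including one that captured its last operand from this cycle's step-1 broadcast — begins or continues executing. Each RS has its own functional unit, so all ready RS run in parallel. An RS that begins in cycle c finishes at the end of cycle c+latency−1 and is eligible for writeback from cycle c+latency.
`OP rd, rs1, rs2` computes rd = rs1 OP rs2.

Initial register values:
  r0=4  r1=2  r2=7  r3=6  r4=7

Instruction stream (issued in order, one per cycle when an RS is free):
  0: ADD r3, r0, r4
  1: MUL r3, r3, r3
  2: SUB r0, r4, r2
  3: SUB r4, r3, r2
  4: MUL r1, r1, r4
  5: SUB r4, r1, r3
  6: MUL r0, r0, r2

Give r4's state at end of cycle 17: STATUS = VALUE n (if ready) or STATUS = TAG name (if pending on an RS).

c1: issue ADD r3<-Add1 | r0:4,r1:2,r2:7,r3:Add1,r4:7
c2: issue MUL r3<-Mul1 | r0:4,r1:2,r2:7,r3:Mul1,r4:7
c3: CDB Add1=11; issue SUB r0<-Add1 | r0:Add1,r1:2,r2:7,r3:Mul1,r4:7
c4: issue SUB r4<-Add2 | r0:Add1,r1:2,r2:7,r3:Mul1,r4:Add2
c5: CDB Add1=0; issue MUL r1<-Mul2 | r0:0,r1:Mul2,r2:7,r3:Mul1,r4:Add2
c6: issue SUB r4<-Add1 | r0:0,r1:Mul2,r2:7,r3:Mul1,r4:Add1
c7: stall | r0:0,r1:Mul2,r2:7,r3:Mul1,r4:Add1
c8: CDB Mul1=121; issue MUL r0<-Mul1 | r0:Mul1,r1:Mul2,r2:7,r3:121,r4:Add1
c9: - | r0:Mul1,r1:Mul2,r2:7,r3:121,r4:Add1
c10: CDB Add2=114 | r0:Mul1,r1:Mul2,r2:7,r3:121,r4:Add1
c11: - | r0:Mul1,r1:Mul2,r2:7,r3:121,r4:Add1
c12: - | r0:Mul1,r1:Mul2,r2:7,r3:121,r4:Add1
c13: CDB Mul1=0 | r0:0,r1:Mul2,r2:7,r3:121,r4:Add1
c14: - | r0:0,r1:Mul2,r2:7,r3:121,r4:Add1
c15: CDB Mul2=228 | r0:0,r1:228,r2:7,r3:121,r4:Add1
c16: - | r0:0,r1:228,r2:7,r3:121,r4:Add1
c17: CDB Add1=107 | r0:0,r1:228,r2:7,r3:121,r4:107

STATUS = VALUE 107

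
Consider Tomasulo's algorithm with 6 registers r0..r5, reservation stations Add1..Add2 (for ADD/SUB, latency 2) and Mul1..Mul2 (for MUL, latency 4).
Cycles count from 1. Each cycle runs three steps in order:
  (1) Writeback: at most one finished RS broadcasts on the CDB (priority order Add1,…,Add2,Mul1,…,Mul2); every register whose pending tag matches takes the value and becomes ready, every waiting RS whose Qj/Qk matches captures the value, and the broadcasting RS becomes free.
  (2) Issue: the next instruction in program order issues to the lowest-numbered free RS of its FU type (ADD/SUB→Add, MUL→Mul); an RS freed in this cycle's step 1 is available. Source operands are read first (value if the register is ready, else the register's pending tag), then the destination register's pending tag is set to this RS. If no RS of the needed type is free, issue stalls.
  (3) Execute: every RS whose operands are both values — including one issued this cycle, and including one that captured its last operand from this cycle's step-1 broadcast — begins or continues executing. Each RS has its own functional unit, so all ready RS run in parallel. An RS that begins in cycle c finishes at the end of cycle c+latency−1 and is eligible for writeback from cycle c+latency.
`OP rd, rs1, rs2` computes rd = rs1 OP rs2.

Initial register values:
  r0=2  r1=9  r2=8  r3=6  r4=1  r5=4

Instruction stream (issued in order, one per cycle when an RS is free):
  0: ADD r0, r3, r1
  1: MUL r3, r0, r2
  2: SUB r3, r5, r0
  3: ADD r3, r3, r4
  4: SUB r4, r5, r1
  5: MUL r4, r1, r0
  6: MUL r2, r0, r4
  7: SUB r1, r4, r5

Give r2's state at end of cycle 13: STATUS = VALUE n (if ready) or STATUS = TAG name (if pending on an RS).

STATUS = TAG Mul1

cycle 1: issue ADD r0<-Add1 // r0:Add1,r1:9,r2:8,r3:6,r4:1,r5:4
cycle 2: issue MUL r3<-Mul1 // r0:Add1,r1:9,r2:8,r3:Mul1,r4:1,r5:4
cycle 3: CDB Add1=15; issue SUB r3<-Add1 // r0:15,r1:9,r2:8,r3:Add1,r4:1,r5:4
cycle 4: issue ADD r3<-Add2 // r0:15,r1:9,r2:8,r3:Add2,r4:1,r5:4
cycle 5: CDB Add1=-11; issue SUB r4<-Add1 // r0:15,r1:9,r2:8,r3:Add2,r4:Add1,r5:4
cycle 6: issue MUL r4<-Mul2 // r0:15,r1:9,r2:8,r3:Add2,r4:Mul2,r5:4
cycle 7: CDB Add1=-5; stall // r0:15,r1:9,r2:8,r3:Add2,r4:Mul2,r5:4
cycle 8: CDB Add2=-10; stall // r0:15,r1:9,r2:8,r3:-10,r4:Mul2,r5:4
cycle 9: CDB Mul1=120; issue MUL r2<-Mul1 // r0:15,r1:9,r2:Mul1,r3:-10,r4:Mul2,r5:4
cycle 10: CDB Mul2=135; issue SUB r1<-Add1 // r0:15,r1:Add1,r2:Mul1,r3:-10,r4:135,r5:4
cycle 11: - // r0:15,r1:Add1,r2:Mul1,r3:-10,r4:135,r5:4
cycle 12: CDB Add1=131 // r0:15,r1:131,r2:Mul1,r3:-10,r4:135,r5:4
cycle 13: - // r0:15,r1:131,r2:Mul1,r3:-10,r4:135,r5:4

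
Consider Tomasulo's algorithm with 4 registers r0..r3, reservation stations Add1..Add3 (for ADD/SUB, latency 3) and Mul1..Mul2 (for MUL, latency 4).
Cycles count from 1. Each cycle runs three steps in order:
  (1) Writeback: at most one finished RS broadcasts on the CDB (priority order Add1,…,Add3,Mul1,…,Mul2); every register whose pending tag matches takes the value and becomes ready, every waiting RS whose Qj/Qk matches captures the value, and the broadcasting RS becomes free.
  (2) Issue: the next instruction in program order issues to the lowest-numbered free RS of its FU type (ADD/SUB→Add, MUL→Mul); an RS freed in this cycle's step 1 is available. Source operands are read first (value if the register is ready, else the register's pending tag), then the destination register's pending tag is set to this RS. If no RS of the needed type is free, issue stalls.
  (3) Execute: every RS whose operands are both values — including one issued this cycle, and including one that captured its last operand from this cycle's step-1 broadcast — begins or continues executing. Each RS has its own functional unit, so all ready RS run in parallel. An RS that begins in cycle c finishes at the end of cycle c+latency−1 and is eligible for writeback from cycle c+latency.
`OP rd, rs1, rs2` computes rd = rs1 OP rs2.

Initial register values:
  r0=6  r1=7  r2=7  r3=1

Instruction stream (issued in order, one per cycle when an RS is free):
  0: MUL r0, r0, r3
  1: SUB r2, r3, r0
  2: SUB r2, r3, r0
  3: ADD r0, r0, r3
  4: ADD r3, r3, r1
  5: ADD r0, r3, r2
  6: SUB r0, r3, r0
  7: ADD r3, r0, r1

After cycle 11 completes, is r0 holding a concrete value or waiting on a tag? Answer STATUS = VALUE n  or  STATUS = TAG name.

cycle 1: issue MUL r0<-Mul1 // r0:Mul1,r1:7,r2:7,r3:1
cycle 2: issue SUB r2<-Add1 // r0:Mul1,r1:7,r2:Add1,r3:1
cycle 3: issue SUB r2<-Add2 // r0:Mul1,r1:7,r2:Add2,r3:1
cycle 4: issue ADD r0<-Add3 // r0:Add3,r1:7,r2:Add2,r3:1
cycle 5: CDB Mul1=6; stall // r0:Add3,r1:7,r2:Add2,r3:1
cycle 6: stall // r0:Add3,r1:7,r2:Add2,r3:1
cycle 7: stall // r0:Add3,r1:7,r2:Add2,r3:1
cycle 8: CDB Add1=-5; issue ADD r3<-Add1 // r0:Add3,r1:7,r2:Add2,r3:Add1
cycle 9: CDB Add2=-5; issue ADD r0<-Add2 // r0:Add2,r1:7,r2:-5,r3:Add1
cycle 10: CDB Add3=7; issue SUB r0<-Add3 // r0:Add3,r1:7,r2:-5,r3:Add1
cycle 11: CDB Add1=8; issue ADD r3<-Add1 // r0:Add3,r1:7,r2:-5,r3:Add1

STATUS = TAG Add3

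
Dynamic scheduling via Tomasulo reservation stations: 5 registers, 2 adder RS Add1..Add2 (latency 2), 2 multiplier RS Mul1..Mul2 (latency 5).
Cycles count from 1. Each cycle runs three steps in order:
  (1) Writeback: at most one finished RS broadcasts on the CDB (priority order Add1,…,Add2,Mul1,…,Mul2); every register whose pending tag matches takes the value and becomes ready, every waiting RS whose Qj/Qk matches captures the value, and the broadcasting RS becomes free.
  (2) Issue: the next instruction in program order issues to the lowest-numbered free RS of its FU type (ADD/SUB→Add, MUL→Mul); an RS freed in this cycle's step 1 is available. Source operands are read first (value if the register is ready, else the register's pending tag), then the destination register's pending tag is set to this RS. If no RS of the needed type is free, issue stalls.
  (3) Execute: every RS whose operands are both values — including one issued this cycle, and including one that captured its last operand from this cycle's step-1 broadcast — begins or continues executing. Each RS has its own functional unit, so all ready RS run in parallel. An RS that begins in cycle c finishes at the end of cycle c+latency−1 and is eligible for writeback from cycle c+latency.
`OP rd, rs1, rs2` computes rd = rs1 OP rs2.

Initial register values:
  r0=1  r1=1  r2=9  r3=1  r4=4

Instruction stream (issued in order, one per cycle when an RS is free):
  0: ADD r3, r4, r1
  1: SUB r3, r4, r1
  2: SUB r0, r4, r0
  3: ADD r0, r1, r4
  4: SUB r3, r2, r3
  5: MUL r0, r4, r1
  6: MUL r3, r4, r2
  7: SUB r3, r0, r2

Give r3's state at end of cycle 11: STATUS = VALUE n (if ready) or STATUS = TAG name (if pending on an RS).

c1: issue ADD r3<-Add1 | r0:1,r1:1,r2:9,r3:Add1,r4:4
c2: issue SUB r3<-Add2 | r0:1,r1:1,r2:9,r3:Add2,r4:4
c3: CDB Add1=5; issue SUB r0<-Add1 | r0:Add1,r1:1,r2:9,r3:Add2,r4:4
c4: CDB Add2=3; issue ADD r0<-Add2 | r0:Add2,r1:1,r2:9,r3:3,r4:4
c5: CDB Add1=3; issue SUB r3<-Add1 | r0:Add2,r1:1,r2:9,r3:Add1,r4:4
c6: CDB Add2=5; issue MUL r0<-Mul1 | r0:Mul1,r1:1,r2:9,r3:Add1,r4:4
c7: CDB Add1=6; issue MUL r3<-Mul2 | r0:Mul1,r1:1,r2:9,r3:Mul2,r4:4
c8: issue SUB r3<-Add1 | r0:Mul1,r1:1,r2:9,r3:Add1,r4:4
c9: - | r0:Mul1,r1:1,r2:9,r3:Add1,r4:4
c10: - | r0:Mul1,r1:1,r2:9,r3:Add1,r4:4
c11: CDB Mul1=4 | r0:4,r1:1,r2:9,r3:Add1,r4:4

STATUS = TAG Add1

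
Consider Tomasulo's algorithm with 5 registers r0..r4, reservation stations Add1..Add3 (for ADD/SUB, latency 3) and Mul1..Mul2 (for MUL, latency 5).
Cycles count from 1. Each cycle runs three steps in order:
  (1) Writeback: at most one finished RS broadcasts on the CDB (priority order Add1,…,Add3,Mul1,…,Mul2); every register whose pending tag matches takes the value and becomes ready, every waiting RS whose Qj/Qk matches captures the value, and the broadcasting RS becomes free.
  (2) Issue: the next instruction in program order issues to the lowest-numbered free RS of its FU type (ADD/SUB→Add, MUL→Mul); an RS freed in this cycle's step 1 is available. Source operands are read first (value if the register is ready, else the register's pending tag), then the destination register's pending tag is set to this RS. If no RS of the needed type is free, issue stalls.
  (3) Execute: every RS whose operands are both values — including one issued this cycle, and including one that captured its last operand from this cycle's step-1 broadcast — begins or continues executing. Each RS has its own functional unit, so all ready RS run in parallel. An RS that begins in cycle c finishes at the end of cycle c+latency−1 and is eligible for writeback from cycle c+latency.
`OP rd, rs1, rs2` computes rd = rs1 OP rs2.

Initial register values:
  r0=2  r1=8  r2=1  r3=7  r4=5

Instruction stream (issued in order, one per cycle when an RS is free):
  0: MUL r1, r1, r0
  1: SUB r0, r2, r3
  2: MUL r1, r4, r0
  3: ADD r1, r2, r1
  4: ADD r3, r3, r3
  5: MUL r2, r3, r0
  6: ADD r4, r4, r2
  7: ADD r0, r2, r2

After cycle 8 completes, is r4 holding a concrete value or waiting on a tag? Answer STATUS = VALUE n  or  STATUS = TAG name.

STATUS = TAG Add3

c1: issue MUL r1<-Mul1 | r0:2,r1:Mul1,r2:1,r3:7,r4:5
c2: issue SUB r0<-Add1 | r0:Add1,r1:Mul1,r2:1,r3:7,r4:5
c3: issue MUL r1<-Mul2 | r0:Add1,r1:Mul2,r2:1,r3:7,r4:5
c4: issue ADD r1<-Add2 | r0:Add1,r1:Add2,r2:1,r3:7,r4:5
c5: CDB Add1=-6; issue ADD r3<-Add1 | r0:-6,r1:Add2,r2:1,r3:Add1,r4:5
c6: CDB Mul1=16; issue MUL r2<-Mul1 | r0:-6,r1:Add2,r2:Mul1,r3:Add1,r4:5
c7: issue ADD r4<-Add3 | r0:-6,r1:Add2,r2:Mul1,r3:Add1,r4:Add3
c8: CDB Add1=14; issue ADD r0<-Add1 | r0:Add1,r1:Add2,r2:Mul1,r3:14,r4:Add3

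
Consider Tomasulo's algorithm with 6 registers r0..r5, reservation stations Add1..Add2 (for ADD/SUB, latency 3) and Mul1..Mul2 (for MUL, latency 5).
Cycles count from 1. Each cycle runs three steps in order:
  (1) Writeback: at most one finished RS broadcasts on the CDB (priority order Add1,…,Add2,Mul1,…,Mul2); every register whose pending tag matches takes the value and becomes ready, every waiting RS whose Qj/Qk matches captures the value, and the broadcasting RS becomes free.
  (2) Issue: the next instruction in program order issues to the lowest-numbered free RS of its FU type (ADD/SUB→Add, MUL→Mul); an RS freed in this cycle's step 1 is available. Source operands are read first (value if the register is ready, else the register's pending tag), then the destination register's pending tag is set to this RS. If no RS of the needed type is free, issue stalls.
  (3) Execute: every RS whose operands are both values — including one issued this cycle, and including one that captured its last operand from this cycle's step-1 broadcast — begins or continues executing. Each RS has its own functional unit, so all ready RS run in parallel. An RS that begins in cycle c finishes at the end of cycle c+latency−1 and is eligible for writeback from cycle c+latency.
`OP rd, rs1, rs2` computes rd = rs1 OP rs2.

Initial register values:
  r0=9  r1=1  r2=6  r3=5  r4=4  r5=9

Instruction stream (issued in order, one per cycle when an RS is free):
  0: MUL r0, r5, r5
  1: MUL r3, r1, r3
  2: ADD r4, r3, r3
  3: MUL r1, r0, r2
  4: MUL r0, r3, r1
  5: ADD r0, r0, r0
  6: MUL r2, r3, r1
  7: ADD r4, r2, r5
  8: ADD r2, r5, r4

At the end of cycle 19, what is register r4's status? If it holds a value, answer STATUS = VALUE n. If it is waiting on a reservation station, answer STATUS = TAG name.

STATUS = VALUE 2439

cycle 1: issue MUL r0<-Mul1 // r0:Mul1,r1:1,r2:6,r3:5,r4:4,r5:9
cycle 2: issue MUL r3<-Mul2 // r0:Mul1,r1:1,r2:6,r3:Mul2,r4:4,r5:9
cycle 3: issue ADD r4<-Add1 // r0:Mul1,r1:1,r2:6,r3:Mul2,r4:Add1,r5:9
cycle 4: stall // r0:Mul1,r1:1,r2:6,r3:Mul2,r4:Add1,r5:9
cycle 5: stall // r0:Mul1,r1:1,r2:6,r3:Mul2,r4:Add1,r5:9
cycle 6: CDB Mul1=81; issue MUL r1<-Mul1 // r0:81,r1:Mul1,r2:6,r3:Mul2,r4:Add1,r5:9
cycle 7: CDB Mul2=5; issue MUL r0<-Mul2 // r0:Mul2,r1:Mul1,r2:6,r3:5,r4:Add1,r5:9
cycle 8: issue ADD r0<-Add2 // r0:Add2,r1:Mul1,r2:6,r3:5,r4:Add1,r5:9
cycle 9: stall // r0:Add2,r1:Mul1,r2:6,r3:5,r4:Add1,r5:9
cycle 10: CDB Add1=10; stall // r0:Add2,r1:Mul1,r2:6,r3:5,r4:10,r5:9
cycle 11: CDB Mul1=486; issue MUL r2<-Mul1 // r0:Add2,r1:486,r2:Mul1,r3:5,r4:10,r5:9
cycle 12: issue ADD r4<-Add1 // r0:Add2,r1:486,r2:Mul1,r3:5,r4:Add1,r5:9
cycle 13: stall // r0:Add2,r1:486,r2:Mul1,r3:5,r4:Add1,r5:9
cycle 14: stall // r0:Add2,r1:486,r2:Mul1,r3:5,r4:Add1,r5:9
cycle 15: stall // r0:Add2,r1:486,r2:Mul1,r3:5,r4:Add1,r5:9
cycle 16: CDB Mul1=2430; stall // r0:Add2,r1:486,r2:2430,r3:5,r4:Add1,r5:9
cycle 17: CDB Mul2=2430; stall // r0:Add2,r1:486,r2:2430,r3:5,r4:Add1,r5:9
cycle 18: stall // r0:Add2,r1:486,r2:2430,r3:5,r4:Add1,r5:9
cycle 19: CDB Add1=2439; issue ADD r2<-Add1 // r0:Add2,r1:486,r2:Add1,r3:5,r4:2439,r5:9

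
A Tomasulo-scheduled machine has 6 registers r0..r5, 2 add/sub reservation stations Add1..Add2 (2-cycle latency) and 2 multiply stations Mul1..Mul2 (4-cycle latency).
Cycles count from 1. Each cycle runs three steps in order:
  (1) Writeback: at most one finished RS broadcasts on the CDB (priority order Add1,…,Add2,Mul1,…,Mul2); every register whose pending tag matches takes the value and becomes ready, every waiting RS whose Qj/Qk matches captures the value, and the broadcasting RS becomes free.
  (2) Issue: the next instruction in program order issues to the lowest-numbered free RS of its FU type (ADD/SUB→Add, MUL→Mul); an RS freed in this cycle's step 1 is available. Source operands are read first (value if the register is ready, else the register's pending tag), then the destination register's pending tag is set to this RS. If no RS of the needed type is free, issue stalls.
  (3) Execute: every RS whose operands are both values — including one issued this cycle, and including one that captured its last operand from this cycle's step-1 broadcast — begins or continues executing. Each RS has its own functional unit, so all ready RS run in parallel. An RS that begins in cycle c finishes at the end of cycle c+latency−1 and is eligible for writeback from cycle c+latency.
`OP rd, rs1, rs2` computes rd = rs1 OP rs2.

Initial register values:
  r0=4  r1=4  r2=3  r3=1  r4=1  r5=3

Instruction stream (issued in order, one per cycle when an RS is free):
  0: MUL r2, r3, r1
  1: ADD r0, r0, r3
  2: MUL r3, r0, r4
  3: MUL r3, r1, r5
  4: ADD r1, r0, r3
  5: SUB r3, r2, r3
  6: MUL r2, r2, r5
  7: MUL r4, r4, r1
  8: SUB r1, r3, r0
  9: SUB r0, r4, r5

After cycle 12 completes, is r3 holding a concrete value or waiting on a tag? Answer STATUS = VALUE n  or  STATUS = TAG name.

cycle 1: issue MUL r2<-Mul1 // r0:4,r1:4,r2:Mul1,r3:1,r4:1,r5:3
cycle 2: issue ADD r0<-Add1 // r0:Add1,r1:4,r2:Mul1,r3:1,r4:1,r5:3
cycle 3: issue MUL r3<-Mul2 // r0:Add1,r1:4,r2:Mul1,r3:Mul2,r4:1,r5:3
cycle 4: CDB Add1=5; stall // r0:5,r1:4,r2:Mul1,r3:Mul2,r4:1,r5:3
cycle 5: CDB Mul1=4; issue MUL r3<-Mul1 // r0:5,r1:4,r2:4,r3:Mul1,r4:1,r5:3
cycle 6: issue ADD r1<-Add1 // r0:5,r1:Add1,r2:4,r3:Mul1,r4:1,r5:3
cycle 7: issue SUB r3<-Add2 // r0:5,r1:Add1,r2:4,r3:Add2,r4:1,r5:3
cycle 8: CDB Mul2=5; issue MUL r2<-Mul2 // r0:5,r1:Add1,r2:Mul2,r3:Add2,r4:1,r5:3
cycle 9: CDB Mul1=12; issue MUL r4<-Mul1 // r0:5,r1:Add1,r2:Mul2,r3:Add2,r4:Mul1,r5:3
cycle 10: stall // r0:5,r1:Add1,r2:Mul2,r3:Add2,r4:Mul1,r5:3
cycle 11: CDB Add1=17; issue SUB r1<-Add1 // r0:5,r1:Add1,r2:Mul2,r3:Add2,r4:Mul1,r5:3
cycle 12: CDB Add2=-8; issue SUB r0<-Add2 // r0:Add2,r1:Add1,r2:Mul2,r3:-8,r4:Mul1,r5:3

STATUS = VALUE -8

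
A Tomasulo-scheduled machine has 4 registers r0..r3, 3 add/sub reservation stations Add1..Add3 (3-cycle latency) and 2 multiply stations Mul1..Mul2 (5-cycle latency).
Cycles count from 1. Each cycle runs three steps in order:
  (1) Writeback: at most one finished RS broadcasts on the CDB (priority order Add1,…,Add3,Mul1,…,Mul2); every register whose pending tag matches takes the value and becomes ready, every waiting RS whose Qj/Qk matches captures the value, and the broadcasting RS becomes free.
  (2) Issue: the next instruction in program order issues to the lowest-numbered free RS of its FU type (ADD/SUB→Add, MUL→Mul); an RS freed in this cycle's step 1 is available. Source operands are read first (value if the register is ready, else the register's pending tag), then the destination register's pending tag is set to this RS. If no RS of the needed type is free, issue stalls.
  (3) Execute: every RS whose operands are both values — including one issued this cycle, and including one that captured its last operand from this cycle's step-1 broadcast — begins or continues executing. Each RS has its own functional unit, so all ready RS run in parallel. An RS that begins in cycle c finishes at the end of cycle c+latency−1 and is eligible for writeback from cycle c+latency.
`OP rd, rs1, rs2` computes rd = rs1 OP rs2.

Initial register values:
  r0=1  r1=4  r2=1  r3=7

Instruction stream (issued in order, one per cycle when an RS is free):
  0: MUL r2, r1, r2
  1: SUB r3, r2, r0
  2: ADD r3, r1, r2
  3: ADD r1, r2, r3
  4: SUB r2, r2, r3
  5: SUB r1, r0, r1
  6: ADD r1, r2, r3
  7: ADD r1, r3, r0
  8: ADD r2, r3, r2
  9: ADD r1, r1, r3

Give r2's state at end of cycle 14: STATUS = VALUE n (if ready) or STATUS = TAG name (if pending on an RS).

STATUS = VALUE -4

  c1: issue MUL r2<-Mul1  regs: r0:1,r1:4,r2:Mul1,r3:7
  c2: issue SUB r3<-Add1  regs: r0:1,r1:4,r2:Mul1,r3:Add1
  c3: issue ADD r3<-Add2  regs: r0:1,r1:4,r2:Mul1,r3:Add2
  c4: issue ADD r1<-Add3  regs: r0:1,r1:Add3,r2:Mul1,r3:Add2
  c5: stall  regs: r0:1,r1:Add3,r2:Mul1,r3:Add2
  c6: CDB Mul1=4; stall  regs: r0:1,r1:Add3,r2:4,r3:Add2
  c7: stall  regs: r0:1,r1:Add3,r2:4,r3:Add2
  c8: stall  regs: r0:1,r1:Add3,r2:4,r3:Add2
  c9: CDB Add1=3; issue SUB r2<-Add1  regs: r0:1,r1:Add3,r2:Add1,r3:Add2
  c10: CDB Add2=8; issue SUB r1<-Add2  regs: r0:1,r1:Add2,r2:Add1,r3:8
  c11: stall  regs: r0:1,r1:Add2,r2:Add1,r3:8
  c12: stall  regs: r0:1,r1:Add2,r2:Add1,r3:8
  c13: CDB Add1=-4; issue ADD r1<-Add1  regs: r0:1,r1:Add1,r2:-4,r3:8
  c14: CDB Add3=12; issue ADD r1<-Add3  regs: r0:1,r1:Add3,r2:-4,r3:8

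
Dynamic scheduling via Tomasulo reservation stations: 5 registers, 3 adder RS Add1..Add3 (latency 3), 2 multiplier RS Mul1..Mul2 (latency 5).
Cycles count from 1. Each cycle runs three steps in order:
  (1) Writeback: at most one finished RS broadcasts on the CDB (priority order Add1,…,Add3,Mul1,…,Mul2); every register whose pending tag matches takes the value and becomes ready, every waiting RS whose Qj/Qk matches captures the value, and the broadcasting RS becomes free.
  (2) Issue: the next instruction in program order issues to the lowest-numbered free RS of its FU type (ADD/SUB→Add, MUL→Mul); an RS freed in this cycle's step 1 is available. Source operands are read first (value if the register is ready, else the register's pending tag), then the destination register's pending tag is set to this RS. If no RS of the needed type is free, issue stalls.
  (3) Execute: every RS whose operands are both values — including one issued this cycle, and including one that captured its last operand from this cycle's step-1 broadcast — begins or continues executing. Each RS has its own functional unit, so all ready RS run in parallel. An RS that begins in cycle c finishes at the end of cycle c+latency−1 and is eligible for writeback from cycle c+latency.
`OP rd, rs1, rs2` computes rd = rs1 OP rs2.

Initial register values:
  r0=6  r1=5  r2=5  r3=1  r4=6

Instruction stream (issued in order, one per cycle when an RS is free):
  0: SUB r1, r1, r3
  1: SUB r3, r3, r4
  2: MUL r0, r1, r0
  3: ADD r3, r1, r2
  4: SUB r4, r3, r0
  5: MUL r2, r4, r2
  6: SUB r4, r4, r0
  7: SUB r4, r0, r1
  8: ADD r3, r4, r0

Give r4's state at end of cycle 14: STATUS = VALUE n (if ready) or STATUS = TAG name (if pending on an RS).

  c1: issue SUB r1<-Add1  regs: r0:6,r1:Add1,r2:5,r3:1,r4:6
  c2: issue SUB r3<-Add2  regs: r0:6,r1:Add1,r2:5,r3:Add2,r4:6
  c3: issue MUL r0<-Mul1  regs: r0:Mul1,r1:Add1,r2:5,r3:Add2,r4:6
  c4: CDB Add1=4; issue ADD r3<-Add1  regs: r0:Mul1,r1:4,r2:5,r3:Add1,r4:6
  c5: CDB Add2=-5; issue SUB r4<-Add2  regs: r0:Mul1,r1:4,r2:5,r3:Add1,r4:Add2
  c6: issue MUL r2<-Mul2  regs: r0:Mul1,r1:4,r2:Mul2,r3:Add1,r4:Add2
  c7: CDB Add1=9; issue SUB r4<-Add1  regs: r0:Mul1,r1:4,r2:Mul2,r3:9,r4:Add1
  c8: issue SUB r4<-Add3  regs: r0:Mul1,r1:4,r2:Mul2,r3:9,r4:Add3
  c9: CDB Mul1=24; stall  regs: r0:24,r1:4,r2:Mul2,r3:9,r4:Add3
  c10: stall  regs: r0:24,r1:4,r2:Mul2,r3:9,r4:Add3
  c11: stall  regs: r0:24,r1:4,r2:Mul2,r3:9,r4:Add3
  c12: CDB Add2=-15; issue ADD r3<-Add2  regs: r0:24,r1:4,r2:Mul2,r3:Add2,r4:Add3
  c13: CDB Add3=20  regs: r0:24,r1:4,r2:Mul2,r3:Add2,r4:20
  c14: -  regs: r0:24,r1:4,r2:Mul2,r3:Add2,r4:20

STATUS = VALUE 20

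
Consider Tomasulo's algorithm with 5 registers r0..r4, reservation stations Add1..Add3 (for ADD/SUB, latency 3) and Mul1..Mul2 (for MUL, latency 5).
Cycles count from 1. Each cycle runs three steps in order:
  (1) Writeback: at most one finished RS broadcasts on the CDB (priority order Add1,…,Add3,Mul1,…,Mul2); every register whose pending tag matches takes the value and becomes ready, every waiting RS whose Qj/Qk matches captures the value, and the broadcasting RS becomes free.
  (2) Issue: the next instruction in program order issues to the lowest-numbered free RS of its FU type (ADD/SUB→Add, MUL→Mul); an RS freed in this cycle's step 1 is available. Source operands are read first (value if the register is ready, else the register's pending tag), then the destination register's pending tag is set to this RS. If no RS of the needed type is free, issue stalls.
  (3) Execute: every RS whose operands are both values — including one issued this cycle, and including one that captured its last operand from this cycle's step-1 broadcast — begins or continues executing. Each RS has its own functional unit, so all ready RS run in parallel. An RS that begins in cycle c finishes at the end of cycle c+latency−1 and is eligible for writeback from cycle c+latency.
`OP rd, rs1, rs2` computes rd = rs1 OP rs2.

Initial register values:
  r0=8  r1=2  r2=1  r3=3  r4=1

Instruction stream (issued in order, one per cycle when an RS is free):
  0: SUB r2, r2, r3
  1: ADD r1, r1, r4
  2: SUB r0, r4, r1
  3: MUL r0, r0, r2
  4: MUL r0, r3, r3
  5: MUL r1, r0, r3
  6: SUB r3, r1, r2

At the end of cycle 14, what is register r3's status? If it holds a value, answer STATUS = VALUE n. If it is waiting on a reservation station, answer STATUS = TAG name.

  c1: issue SUB r2<-Add1  regs: r0:8,r1:2,r2:Add1,r3:3,r4:1
  c2: issue ADD r1<-Add2  regs: r0:8,r1:Add2,r2:Add1,r3:3,r4:1
  c3: issue SUB r0<-Add3  regs: r0:Add3,r1:Add2,r2:Add1,r3:3,r4:1
  c4: CDB Add1=-2; issue MUL r0<-Mul1  regs: r0:Mul1,r1:Add2,r2:-2,r3:3,r4:1
  c5: CDB Add2=3; issue MUL r0<-Mul2  regs: r0:Mul2,r1:3,r2:-2,r3:3,r4:1
  c6: stall  regs: r0:Mul2,r1:3,r2:-2,r3:3,r4:1
  c7: stall  regs: r0:Mul2,r1:3,r2:-2,r3:3,r4:1
  c8: CDB Add3=-2; stall  regs: r0:Mul2,r1:3,r2:-2,r3:3,r4:1
  c9: stall  regs: r0:Mul2,r1:3,r2:-2,r3:3,r4:1
  c10: CDB Mul2=9; issue MUL r1<-Mul2  regs: r0:9,r1:Mul2,r2:-2,r3:3,r4:1
  c11: issue SUB r3<-Add1  regs: r0:9,r1:Mul2,r2:-2,r3:Add1,r4:1
  c12: -  regs: r0:9,r1:Mul2,r2:-2,r3:Add1,r4:1
  c13: CDB Mul1=4  regs: r0:9,r1:Mul2,r2:-2,r3:Add1,r4:1
  c14: -  regs: r0:9,r1:Mul2,r2:-2,r3:Add1,r4:1

STATUS = TAG Add1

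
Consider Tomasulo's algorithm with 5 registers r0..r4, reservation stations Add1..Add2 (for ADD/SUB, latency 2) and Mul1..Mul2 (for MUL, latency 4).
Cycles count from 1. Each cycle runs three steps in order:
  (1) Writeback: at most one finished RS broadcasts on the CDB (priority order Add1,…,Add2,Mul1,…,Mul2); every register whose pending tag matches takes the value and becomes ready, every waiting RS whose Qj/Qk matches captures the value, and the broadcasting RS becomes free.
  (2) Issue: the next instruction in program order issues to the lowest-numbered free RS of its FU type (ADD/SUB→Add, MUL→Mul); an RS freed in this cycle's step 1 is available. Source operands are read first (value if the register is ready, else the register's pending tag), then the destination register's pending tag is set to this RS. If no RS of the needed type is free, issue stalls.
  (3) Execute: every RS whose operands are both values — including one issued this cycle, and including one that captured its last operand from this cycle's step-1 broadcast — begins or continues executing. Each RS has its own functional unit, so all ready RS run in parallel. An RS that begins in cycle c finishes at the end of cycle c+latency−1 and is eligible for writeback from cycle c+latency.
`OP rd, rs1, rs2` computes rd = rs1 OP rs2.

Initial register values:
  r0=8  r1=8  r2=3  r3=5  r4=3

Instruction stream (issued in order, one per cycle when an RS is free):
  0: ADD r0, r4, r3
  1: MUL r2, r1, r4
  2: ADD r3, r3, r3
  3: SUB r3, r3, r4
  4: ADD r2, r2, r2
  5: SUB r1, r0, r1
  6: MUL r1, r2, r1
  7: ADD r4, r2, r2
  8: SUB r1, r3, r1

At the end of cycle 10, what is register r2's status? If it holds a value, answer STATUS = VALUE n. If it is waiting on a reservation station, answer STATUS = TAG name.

STATUS = VALUE 48

  c1: issue ADD r0<-Add1  regs: r0:Add1,r1:8,r2:3,r3:5,r4:3
  c2: issue MUL r2<-Mul1  regs: r0:Add1,r1:8,r2:Mul1,r3:5,r4:3
  c3: CDB Add1=8; issue ADD r3<-Add1  regs: r0:8,r1:8,r2:Mul1,r3:Add1,r4:3
  c4: issue SUB r3<-Add2  regs: r0:8,r1:8,r2:Mul1,r3:Add2,r4:3
  c5: CDB Add1=10; issue ADD r2<-Add1  regs: r0:8,r1:8,r2:Add1,r3:Add2,r4:3
  c6: CDB Mul1=24; stall  regs: r0:8,r1:8,r2:Add1,r3:Add2,r4:3
  c7: CDB Add2=7; issue SUB r1<-Add2  regs: r0:8,r1:Add2,r2:Add1,r3:7,r4:3
  c8: CDB Add1=48; issue MUL r1<-Mul1  regs: r0:8,r1:Mul1,r2:48,r3:7,r4:3
  c9: CDB Add2=0; issue ADD r4<-Add1  regs: r0:8,r1:Mul1,r2:48,r3:7,r4:Add1
  c10: issue SUB r1<-Add2  regs: r0:8,r1:Add2,r2:48,r3:7,r4:Add1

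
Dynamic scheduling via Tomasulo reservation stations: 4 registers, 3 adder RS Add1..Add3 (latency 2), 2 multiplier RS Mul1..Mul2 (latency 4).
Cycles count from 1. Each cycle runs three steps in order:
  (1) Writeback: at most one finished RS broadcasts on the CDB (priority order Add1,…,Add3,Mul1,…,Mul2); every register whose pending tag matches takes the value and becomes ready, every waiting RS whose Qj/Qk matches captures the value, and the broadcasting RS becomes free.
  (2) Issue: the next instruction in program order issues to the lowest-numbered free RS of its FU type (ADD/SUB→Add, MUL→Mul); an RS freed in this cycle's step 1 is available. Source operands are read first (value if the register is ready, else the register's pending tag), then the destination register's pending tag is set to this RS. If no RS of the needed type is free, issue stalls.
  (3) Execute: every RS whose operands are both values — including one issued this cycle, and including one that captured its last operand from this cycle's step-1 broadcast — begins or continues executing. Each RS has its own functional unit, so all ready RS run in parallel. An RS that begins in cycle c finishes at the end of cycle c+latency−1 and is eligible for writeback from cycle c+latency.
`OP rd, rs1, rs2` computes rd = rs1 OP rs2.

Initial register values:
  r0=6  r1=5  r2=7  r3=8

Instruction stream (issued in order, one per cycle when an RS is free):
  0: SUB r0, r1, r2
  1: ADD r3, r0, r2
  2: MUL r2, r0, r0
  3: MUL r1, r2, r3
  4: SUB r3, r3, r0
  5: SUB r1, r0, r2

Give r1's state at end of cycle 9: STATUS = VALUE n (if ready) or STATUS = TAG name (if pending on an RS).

c1: issue SUB r0<-Add1 | r0:Add1,r1:5,r2:7,r3:8
c2: issue ADD r3<-Add2 | r0:Add1,r1:5,r2:7,r3:Add2
c3: CDB Add1=-2; issue MUL r2<-Mul1 | r0:-2,r1:5,r2:Mul1,r3:Add2
c4: issue MUL r1<-Mul2 | r0:-2,r1:Mul2,r2:Mul1,r3:Add2
c5: CDB Add2=5; issue SUB r3<-Add1 | r0:-2,r1:Mul2,r2:Mul1,r3:Add1
c6: issue SUB r1<-Add2 | r0:-2,r1:Add2,r2:Mul1,r3:Add1
c7: CDB Add1=7 | r0:-2,r1:Add2,r2:Mul1,r3:7
c8: CDB Mul1=4 | r0:-2,r1:Add2,r2:4,r3:7
c9: - | r0:-2,r1:Add2,r2:4,r3:7

STATUS = TAG Add2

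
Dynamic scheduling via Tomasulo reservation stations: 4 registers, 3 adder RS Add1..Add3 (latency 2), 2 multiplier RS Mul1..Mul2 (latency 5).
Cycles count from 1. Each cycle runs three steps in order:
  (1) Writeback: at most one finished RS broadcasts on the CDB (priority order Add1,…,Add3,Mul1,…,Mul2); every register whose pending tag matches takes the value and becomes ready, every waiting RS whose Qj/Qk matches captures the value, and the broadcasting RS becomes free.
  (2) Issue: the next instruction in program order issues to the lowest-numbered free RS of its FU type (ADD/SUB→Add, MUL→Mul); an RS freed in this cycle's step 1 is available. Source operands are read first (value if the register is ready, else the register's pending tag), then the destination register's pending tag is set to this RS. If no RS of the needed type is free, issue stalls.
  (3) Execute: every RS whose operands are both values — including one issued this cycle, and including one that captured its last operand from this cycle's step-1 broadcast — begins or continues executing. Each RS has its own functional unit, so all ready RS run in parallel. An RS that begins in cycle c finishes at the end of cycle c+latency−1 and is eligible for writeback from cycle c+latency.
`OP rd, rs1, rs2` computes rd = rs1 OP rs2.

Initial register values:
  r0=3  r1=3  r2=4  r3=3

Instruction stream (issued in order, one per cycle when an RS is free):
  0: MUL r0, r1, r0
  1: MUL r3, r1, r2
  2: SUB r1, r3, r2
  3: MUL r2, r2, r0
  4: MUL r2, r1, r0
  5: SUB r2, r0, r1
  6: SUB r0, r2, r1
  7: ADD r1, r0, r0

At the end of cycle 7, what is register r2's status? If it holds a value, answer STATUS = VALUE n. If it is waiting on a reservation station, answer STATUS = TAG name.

STATUS = TAG Mul2

cycle 1: issue MUL r0<-Mul1 // r0:Mul1,r1:3,r2:4,r3:3
cycle 2: issue MUL r3<-Mul2 // r0:Mul1,r1:3,r2:4,r3:Mul2
cycle 3: issue SUB r1<-Add1 // r0:Mul1,r1:Add1,r2:4,r3:Mul2
cycle 4: stall // r0:Mul1,r1:Add1,r2:4,r3:Mul2
cycle 5: stall // r0:Mul1,r1:Add1,r2:4,r3:Mul2
cycle 6: CDB Mul1=9; issue MUL r2<-Mul1 // r0:9,r1:Add1,r2:Mul1,r3:Mul2
cycle 7: CDB Mul2=12; issue MUL r2<-Mul2 // r0:9,r1:Add1,r2:Mul2,r3:12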